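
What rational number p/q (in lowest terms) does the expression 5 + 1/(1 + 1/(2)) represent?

17/3

Start with 2.
1 + 1/(2/1) = 1 + 1/2 = 3/2
5 + 1/(3/2) = 5 + 2/3 = 17/3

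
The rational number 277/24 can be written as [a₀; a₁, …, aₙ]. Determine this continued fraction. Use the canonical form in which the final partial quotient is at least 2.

[11; 1, 1, 5, 2]

⌊277/24⌋ = 11, remainder 13
⌊24/13⌋ = 1, remainder 11
⌊13/11⌋ = 1, remainder 2
⌊11/2⌋ = 5, remainder 1
⌊2/1⌋ = 2, remainder 0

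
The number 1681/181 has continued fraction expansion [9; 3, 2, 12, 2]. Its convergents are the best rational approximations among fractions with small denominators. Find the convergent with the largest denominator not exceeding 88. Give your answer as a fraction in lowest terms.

a_0 = 9: 9/1  (≤ bound)
a_1 = 3: 28/3  (≤ bound)
a_2 = 2: 65/7  (≤ bound)
a_3 = 12: 808/87  (≤ bound)
a_4 = 2: 1681/181  (> 88, stop)

808/87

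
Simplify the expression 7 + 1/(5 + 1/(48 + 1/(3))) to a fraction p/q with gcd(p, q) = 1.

Start with 3.
48 + 1/(3/1) = 48 + 1/3 = 145/3
5 + 1/(145/3) = 5 + 3/145 = 728/145
7 + 1/(728/145) = 7 + 145/728 = 5241/728

5241/728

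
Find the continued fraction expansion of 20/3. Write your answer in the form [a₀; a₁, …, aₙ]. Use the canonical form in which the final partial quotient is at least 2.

[6; 1, 2]

20 = 6·3 + 2, so a_0 = 6
3 = 1·2 + 1, so a_1 = 1
2 = 2·1 + 0, so a_2 = 2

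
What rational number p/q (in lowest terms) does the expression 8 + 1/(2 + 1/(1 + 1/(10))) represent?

Build up convergents one term at a time:
a_0 = 8: 8/1
a_1 = 2: 17/2
a_2 = 1: 25/3
a_3 = 10: 267/32

267/32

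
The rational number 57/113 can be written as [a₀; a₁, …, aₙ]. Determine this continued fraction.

57 = 0·113 + 57, so a_0 = 0
113 = 1·57 + 56, so a_1 = 1
57 = 1·56 + 1, so a_2 = 1
56 = 56·1 + 0, so a_3 = 56

[0; 1, 1, 56]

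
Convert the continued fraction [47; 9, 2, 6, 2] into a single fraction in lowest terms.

12483/265

Start with 2.
6 + 1/(2/1) = 6 + 1/2 = 13/2
2 + 1/(13/2) = 2 + 2/13 = 28/13
9 + 1/(28/13) = 9 + 13/28 = 265/28
47 + 1/(265/28) = 47 + 28/265 = 12483/265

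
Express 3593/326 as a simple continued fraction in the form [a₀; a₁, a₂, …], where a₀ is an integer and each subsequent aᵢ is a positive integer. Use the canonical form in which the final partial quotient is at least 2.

3593 = 11·326 + 7, so a_0 = 11
326 = 46·7 + 4, so a_1 = 46
7 = 1·4 + 3, so a_2 = 1
4 = 1·3 + 1, so a_3 = 1
3 = 3·1 + 0, so a_4 = 3

[11; 46, 1, 1, 3]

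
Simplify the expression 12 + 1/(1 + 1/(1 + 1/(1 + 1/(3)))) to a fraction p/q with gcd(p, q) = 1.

Start with 3.
1 + 1/(3/1) = 1 + 1/3 = 4/3
1 + 1/(4/3) = 1 + 3/4 = 7/4
1 + 1/(7/4) = 1 + 4/7 = 11/7
12 + 1/(11/7) = 12 + 7/11 = 139/11

139/11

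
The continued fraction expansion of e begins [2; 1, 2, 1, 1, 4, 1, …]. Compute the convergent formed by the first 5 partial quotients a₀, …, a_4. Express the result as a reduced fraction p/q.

19/7

a_0 = 2: 2/1
a_1 = 1: 3/1
a_2 = 2: 8/3
a_3 = 1: 11/4
a_4 = 1: 19/7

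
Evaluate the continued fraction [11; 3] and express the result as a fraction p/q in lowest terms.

34/3

Use the convergent recurrence hₖ = aₖ·hₖ₋₁ + hₖ₋₂ (and likewise for the denominators kₖ):
a_0 = 11: 11/1
a_1 = 3: 34/3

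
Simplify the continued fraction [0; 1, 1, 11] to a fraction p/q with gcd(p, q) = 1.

Starting at the tail and folding back:
Start with 11.
1 + 1/(11/1) = 1 + 1/11 = 12/11
1 + 1/(12/11) = 1 + 11/12 = 23/12
0 + 1/(23/12) = 0 + 12/23 = 12/23

12/23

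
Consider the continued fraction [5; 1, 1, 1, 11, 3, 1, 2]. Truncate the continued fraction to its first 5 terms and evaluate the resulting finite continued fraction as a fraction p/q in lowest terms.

Starting at the tail and folding back:
Start with 11.
1 + 1/(11/1) = 1 + 1/11 = 12/11
1 + 1/(12/11) = 1 + 11/12 = 23/12
1 + 1/(23/12) = 1 + 12/23 = 35/23
5 + 1/(35/23) = 5 + 23/35 = 198/35

198/35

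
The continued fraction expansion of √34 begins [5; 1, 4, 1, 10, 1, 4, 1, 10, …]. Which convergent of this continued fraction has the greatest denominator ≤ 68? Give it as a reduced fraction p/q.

379/65

a_0 = 5: 5/1  (≤ bound)
a_1 = 1: 6/1  (≤ bound)
a_2 = 4: 29/5  (≤ bound)
a_3 = 1: 35/6  (≤ bound)
a_4 = 10: 379/65  (≤ bound)
a_5 = 1: 414/71  (> 68, stop)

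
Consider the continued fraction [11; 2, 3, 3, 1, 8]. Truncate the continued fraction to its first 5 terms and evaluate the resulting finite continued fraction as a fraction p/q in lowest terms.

Collapse the nested fraction from the inside out:
Start with 1.
3 + 1/(1/1) = 3 + 1/1 = 4/1
3 + 1/(4/1) = 3 + 1/4 = 13/4
2 + 1/(13/4) = 2 + 4/13 = 30/13
11 + 1/(30/13) = 11 + 13/30 = 343/30

343/30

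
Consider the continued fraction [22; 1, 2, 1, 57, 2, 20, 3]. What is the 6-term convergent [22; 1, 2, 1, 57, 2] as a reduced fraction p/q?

10601/466

a_0 = 22: 22/1
a_1 = 1: 23/1
a_2 = 2: 68/3
a_3 = 1: 91/4
a_4 = 57: 5255/231
a_5 = 2: 10601/466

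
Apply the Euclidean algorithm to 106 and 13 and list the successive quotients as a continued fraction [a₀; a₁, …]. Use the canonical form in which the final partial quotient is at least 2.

106 = 8·13 + 2, so a_0 = 8
13 = 6·2 + 1, so a_1 = 6
2 = 2·1 + 0, so a_2 = 2

[8; 6, 2]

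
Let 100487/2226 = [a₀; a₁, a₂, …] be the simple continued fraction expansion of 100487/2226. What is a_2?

Apply division with remainder until the remainder is 0:
100487 ÷ 2226 → quotient 45, remainder 317
2226 ÷ 317 → quotient 7, remainder 7
317 ÷ 7 → quotient 45, remainder 2

45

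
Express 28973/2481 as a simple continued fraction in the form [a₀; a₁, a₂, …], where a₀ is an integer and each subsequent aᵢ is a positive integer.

28973 ÷ 2481 → quotient 11, remainder 1682
2481 ÷ 1682 → quotient 1, remainder 799
1682 ÷ 799 → quotient 2, remainder 84
799 ÷ 84 → quotient 9, remainder 43
84 ÷ 43 → quotient 1, remainder 41
43 ÷ 41 → quotient 1, remainder 2
41 ÷ 2 → quotient 20, remainder 1
2 ÷ 1 → quotient 2, remainder 0

[11; 1, 2, 9, 1, 1, 20, 2]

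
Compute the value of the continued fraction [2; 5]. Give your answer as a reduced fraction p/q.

Start with 5.
2 + 1/(5/1) = 2 + 1/5 = 11/5

11/5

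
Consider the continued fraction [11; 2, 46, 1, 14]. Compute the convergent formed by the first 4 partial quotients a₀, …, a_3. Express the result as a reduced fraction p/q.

1092/95

Compute successive convergents:
a_0 = 11: 11/1
a_1 = 2: 23/2
a_2 = 46: 1069/93
a_3 = 1: 1092/95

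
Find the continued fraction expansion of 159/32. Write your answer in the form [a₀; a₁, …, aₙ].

[4; 1, 31]

Apply division with remainder until the remainder is 0:
⌊159/32⌋ = 4, remainder 31
⌊32/31⌋ = 1, remainder 1
⌊31/1⌋ = 31, remainder 0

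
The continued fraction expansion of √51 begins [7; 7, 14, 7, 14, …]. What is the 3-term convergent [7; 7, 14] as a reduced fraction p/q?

707/99

Start with 14.
7 + 1/(14/1) = 7 + 1/14 = 99/14
7 + 1/(99/14) = 7 + 14/99 = 707/99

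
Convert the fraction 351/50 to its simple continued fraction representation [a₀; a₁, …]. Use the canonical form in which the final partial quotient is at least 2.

351 = 7·50 + 1, so a_0 = 7
50 = 50·1 + 0, so a_1 = 50

[7; 50]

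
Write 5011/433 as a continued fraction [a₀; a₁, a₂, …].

Run the Euclidean algorithm, recording each quotient:
⌊5011/433⌋ = 11, remainder 248
⌊433/248⌋ = 1, remainder 185
⌊248/185⌋ = 1, remainder 63
⌊185/63⌋ = 2, remainder 59
⌊63/59⌋ = 1, remainder 4
⌊59/4⌋ = 14, remainder 3
⌊4/3⌋ = 1, remainder 1
⌊3/1⌋ = 3, remainder 0

[11; 1, 1, 2, 1, 14, 1, 3]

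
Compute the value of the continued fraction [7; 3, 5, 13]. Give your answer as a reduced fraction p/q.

Build up convergents one term at a time:
a_0 = 7: 7/1
a_1 = 3: 22/3
a_2 = 5: 117/16
a_3 = 13: 1543/211

1543/211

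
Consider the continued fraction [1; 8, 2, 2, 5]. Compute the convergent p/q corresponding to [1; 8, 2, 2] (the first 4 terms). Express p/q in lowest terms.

Start with 2.
2 + 1/(2/1) = 2 + 1/2 = 5/2
8 + 1/(5/2) = 8 + 2/5 = 42/5
1 + 1/(42/5) = 1 + 5/42 = 47/42

47/42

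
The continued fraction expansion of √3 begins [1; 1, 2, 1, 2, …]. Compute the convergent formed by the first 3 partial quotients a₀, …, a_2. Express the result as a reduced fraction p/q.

5/3

Build up convergents one term at a time:
a_0 = 1: 1/1
a_1 = 1: 2/1
a_2 = 2: 5/3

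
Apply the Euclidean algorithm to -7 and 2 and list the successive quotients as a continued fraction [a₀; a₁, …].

[-4; 2]

⌊-7/2⌋ = -4, remainder 1
⌊2/1⌋ = 2, remainder 0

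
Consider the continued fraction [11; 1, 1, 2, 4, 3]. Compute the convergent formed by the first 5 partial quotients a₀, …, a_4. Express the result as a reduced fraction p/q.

Collapse the nested fraction from the inside out:
Start with 4.
2 + 1/(4/1) = 2 + 1/4 = 9/4
1 + 1/(9/4) = 1 + 4/9 = 13/9
1 + 1/(13/9) = 1 + 9/13 = 22/13
11 + 1/(22/13) = 11 + 13/22 = 255/22

255/22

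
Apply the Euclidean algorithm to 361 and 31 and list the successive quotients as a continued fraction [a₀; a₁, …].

Apply division with remainder until the remainder is 0:
361 = 11·31 + 20, so a_0 = 11
31 = 1·20 + 11, so a_1 = 1
20 = 1·11 + 9, so a_2 = 1
11 = 1·9 + 2, so a_3 = 1
9 = 4·2 + 1, so a_4 = 4
2 = 2·1 + 0, so a_5 = 2

[11; 1, 1, 1, 4, 2]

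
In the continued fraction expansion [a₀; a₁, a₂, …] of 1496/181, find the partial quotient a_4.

2

Run the Euclidean algorithm, recording each quotient:
1496 = 8·181 + 48, so a_0 = 8
181 = 3·48 + 37, so a_1 = 3
48 = 1·37 + 11, so a_2 = 1
37 = 3·11 + 4, so a_3 = 3
11 = 2·4 + 3, so a_4 = 2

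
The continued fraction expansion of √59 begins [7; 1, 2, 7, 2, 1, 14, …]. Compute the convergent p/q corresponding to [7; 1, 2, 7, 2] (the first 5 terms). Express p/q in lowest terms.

Use the convergent recurrence hₖ = aₖ·hₖ₋₁ + hₖ₋₂ (and likewise for the denominators kₖ):
a_0 = 7: 7/1
a_1 = 1: 8/1
a_2 = 2: 23/3
a_3 = 7: 169/22
a_4 = 2: 361/47

361/47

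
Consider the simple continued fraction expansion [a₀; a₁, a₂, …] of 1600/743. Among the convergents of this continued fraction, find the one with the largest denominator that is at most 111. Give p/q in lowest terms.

28/13

List convergents until the denominator exceeds the bound:
a_0 = 2: 2/1  (≤ bound)
a_1 = 6: 13/6  (≤ bound)
a_2 = 1: 15/7  (≤ bound)
a_3 = 1: 28/13  (≤ bound)
a_4 = 13: 379/176  (> 111, stop)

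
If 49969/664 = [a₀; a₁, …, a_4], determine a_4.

⌊49969/664⌋ = 75, remainder 169
⌊664/169⌋ = 3, remainder 157
⌊169/157⌋ = 1, remainder 12
⌊157/12⌋ = 13, remainder 1
⌊12/1⌋ = 12, remainder 0

12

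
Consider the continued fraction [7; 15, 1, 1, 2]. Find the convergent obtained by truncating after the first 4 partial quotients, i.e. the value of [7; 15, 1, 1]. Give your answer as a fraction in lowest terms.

219/31

Start with 1.
1 + 1/(1/1) = 1 + 1/1 = 2/1
15 + 1/(2/1) = 15 + 1/2 = 31/2
7 + 1/(31/2) = 7 + 2/31 = 219/31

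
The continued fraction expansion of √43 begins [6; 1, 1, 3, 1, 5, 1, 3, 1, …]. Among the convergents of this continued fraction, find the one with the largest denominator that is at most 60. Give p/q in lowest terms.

List convergents until the denominator exceeds the bound:
a_0 = 6: 6/1  (≤ bound)
a_1 = 1: 7/1  (≤ bound)
a_2 = 1: 13/2  (≤ bound)
a_3 = 3: 46/7  (≤ bound)
a_4 = 1: 59/9  (≤ bound)
a_5 = 5: 341/52  (≤ bound)
a_6 = 1: 400/61  (> 60, stop)

341/52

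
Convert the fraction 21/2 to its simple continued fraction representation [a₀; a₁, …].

⌊21/2⌋ = 10, remainder 1
⌊2/1⌋ = 2, remainder 0

[10; 2]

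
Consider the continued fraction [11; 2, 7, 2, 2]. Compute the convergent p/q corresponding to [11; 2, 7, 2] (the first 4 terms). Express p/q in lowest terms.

a_0 = 11: 11/1
a_1 = 2: 23/2
a_2 = 7: 172/15
a_3 = 2: 367/32

367/32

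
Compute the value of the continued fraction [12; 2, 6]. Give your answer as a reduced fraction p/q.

Work from the innermost term outward:
Start with 6.
2 + 1/(6/1) = 2 + 1/6 = 13/6
12 + 1/(13/6) = 12 + 6/13 = 162/13

162/13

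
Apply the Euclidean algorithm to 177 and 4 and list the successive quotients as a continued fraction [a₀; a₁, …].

[44; 4]

Repeatedly divide and take the remainder:
177 = 44·4 + 1, so a_0 = 44
4 = 4·1 + 0, so a_1 = 4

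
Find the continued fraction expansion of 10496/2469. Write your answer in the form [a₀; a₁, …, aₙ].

10496 ÷ 2469 → quotient 4, remainder 620
2469 ÷ 620 → quotient 3, remainder 609
620 ÷ 609 → quotient 1, remainder 11
609 ÷ 11 → quotient 55, remainder 4
11 ÷ 4 → quotient 2, remainder 3
4 ÷ 3 → quotient 1, remainder 1
3 ÷ 1 → quotient 3, remainder 0

[4; 3, 1, 55, 2, 1, 3]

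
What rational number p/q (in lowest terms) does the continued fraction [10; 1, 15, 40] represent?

Starting at the tail and folding back:
Start with 40.
15 + 1/(40/1) = 15 + 1/40 = 601/40
1 + 1/(601/40) = 1 + 40/601 = 641/601
10 + 1/(641/601) = 10 + 601/641 = 7011/641

7011/641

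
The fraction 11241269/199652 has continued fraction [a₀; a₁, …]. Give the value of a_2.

⌊11241269/199652⌋ = 56, remainder 60757
⌊199652/60757⌋ = 3, remainder 17381
⌊60757/17381⌋ = 3, remainder 8614

3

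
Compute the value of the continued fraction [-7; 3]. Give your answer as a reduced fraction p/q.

-20/3

Use the convergent recurrence hₖ = aₖ·hₖ₋₁ + hₖ₋₂ (and likewise for the denominators kₖ):
a_0 = -7: -7/1
a_1 = 3: -20/3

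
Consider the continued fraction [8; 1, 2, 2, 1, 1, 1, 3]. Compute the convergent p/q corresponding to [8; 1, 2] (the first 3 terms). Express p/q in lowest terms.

26/3

Build up convergents one term at a time:
a_0 = 8: 8/1
a_1 = 1: 9/1
a_2 = 2: 26/3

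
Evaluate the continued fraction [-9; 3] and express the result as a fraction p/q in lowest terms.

-26/3

a_0 = -9: -9/1
a_1 = 3: -26/3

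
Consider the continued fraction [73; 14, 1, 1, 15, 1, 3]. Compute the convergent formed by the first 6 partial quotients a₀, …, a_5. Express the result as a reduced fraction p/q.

35000/479

Start with 1.
15 + 1/(1/1) = 15 + 1/1 = 16/1
1 + 1/(16/1) = 1 + 1/16 = 17/16
1 + 1/(17/16) = 1 + 16/17 = 33/17
14 + 1/(33/17) = 14 + 17/33 = 479/33
73 + 1/(479/33) = 73 + 33/479 = 35000/479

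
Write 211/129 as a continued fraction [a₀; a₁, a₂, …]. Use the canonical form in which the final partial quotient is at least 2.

[1; 1, 1, 1, 2, 1, 11]

211 ÷ 129 → quotient 1, remainder 82
129 ÷ 82 → quotient 1, remainder 47
82 ÷ 47 → quotient 1, remainder 35
47 ÷ 35 → quotient 1, remainder 12
35 ÷ 12 → quotient 2, remainder 11
12 ÷ 11 → quotient 1, remainder 1
11 ÷ 1 → quotient 11, remainder 0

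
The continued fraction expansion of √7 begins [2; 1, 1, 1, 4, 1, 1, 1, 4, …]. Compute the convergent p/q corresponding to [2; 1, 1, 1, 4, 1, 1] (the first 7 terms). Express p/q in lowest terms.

82/31

Start with 1.
1 + 1/(1/1) = 1 + 1/1 = 2/1
4 + 1/(2/1) = 4 + 1/2 = 9/2
1 + 1/(9/2) = 1 + 2/9 = 11/9
1 + 1/(11/9) = 1 + 9/11 = 20/11
1 + 1/(20/11) = 1 + 11/20 = 31/20
2 + 1/(31/20) = 2 + 20/31 = 82/31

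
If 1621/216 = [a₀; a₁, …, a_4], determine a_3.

Apply division with remainder until the remainder is 0:
1621 = 7·216 + 109, so a_0 = 7
216 = 1·109 + 107, so a_1 = 1
109 = 1·107 + 2, so a_2 = 1
107 = 53·2 + 1, so a_3 = 53

53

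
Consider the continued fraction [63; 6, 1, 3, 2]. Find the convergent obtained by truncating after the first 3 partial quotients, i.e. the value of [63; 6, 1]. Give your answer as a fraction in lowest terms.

Starting at the tail and folding back:
Start with 1.
6 + 1/(1/1) = 6 + 1/1 = 7/1
63 + 1/(7/1) = 63 + 1/7 = 442/7

442/7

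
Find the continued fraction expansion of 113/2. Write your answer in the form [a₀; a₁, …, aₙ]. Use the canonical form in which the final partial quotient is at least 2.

[56; 2]

⌊113/2⌋ = 56, remainder 1
⌊2/1⌋ = 2, remainder 0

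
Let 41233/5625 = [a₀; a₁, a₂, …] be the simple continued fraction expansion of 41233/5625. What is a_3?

2

Apply division with remainder until the remainder is 0:
⌊41233/5625⌋ = 7, remainder 1858
⌊5625/1858⌋ = 3, remainder 51
⌊1858/51⌋ = 36, remainder 22
⌊51/22⌋ = 2, remainder 7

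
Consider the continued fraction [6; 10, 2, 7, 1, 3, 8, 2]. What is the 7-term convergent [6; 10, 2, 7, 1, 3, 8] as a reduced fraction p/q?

34781/5706

Start with 8.
3 + 1/(8/1) = 3 + 1/8 = 25/8
1 + 1/(25/8) = 1 + 8/25 = 33/25
7 + 1/(33/25) = 7 + 25/33 = 256/33
2 + 1/(256/33) = 2 + 33/256 = 545/256
10 + 1/(545/256) = 10 + 256/545 = 5706/545
6 + 1/(5706/545) = 6 + 545/5706 = 34781/5706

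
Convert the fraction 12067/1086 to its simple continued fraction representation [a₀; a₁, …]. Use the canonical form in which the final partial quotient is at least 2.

Repeatedly divide and take the remainder:
12067 = 11·1086 + 121, so a_0 = 11
1086 = 8·121 + 118, so a_1 = 8
121 = 1·118 + 3, so a_2 = 1
118 = 39·3 + 1, so a_3 = 39
3 = 3·1 + 0, so a_4 = 3

[11; 8, 1, 39, 3]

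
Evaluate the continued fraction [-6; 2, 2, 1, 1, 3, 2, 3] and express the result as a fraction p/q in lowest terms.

Build up convergents one term at a time:
a_0 = -6: -6/1
a_1 = 2: -11/2
a_2 = 2: -28/5
a_3 = 1: -39/7
a_4 = 1: -67/12
a_5 = 3: -240/43
a_6 = 2: -547/98
a_7 = 3: -1881/337

-1881/337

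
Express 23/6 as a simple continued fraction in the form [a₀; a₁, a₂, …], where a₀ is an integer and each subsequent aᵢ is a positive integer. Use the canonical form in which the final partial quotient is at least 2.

[3; 1, 5]

23 ÷ 6 → quotient 3, remainder 5
6 ÷ 5 → quotient 1, remainder 1
5 ÷ 1 → quotient 5, remainder 0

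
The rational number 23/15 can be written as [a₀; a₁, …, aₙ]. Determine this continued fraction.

[1; 1, 1, 7]

Repeatedly divide and take the remainder:
23 ÷ 15 → quotient 1, remainder 8
15 ÷ 8 → quotient 1, remainder 7
8 ÷ 7 → quotient 1, remainder 1
7 ÷ 1 → quotient 7, remainder 0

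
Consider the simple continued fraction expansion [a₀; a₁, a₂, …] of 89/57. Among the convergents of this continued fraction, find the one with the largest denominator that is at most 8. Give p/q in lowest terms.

List convergents until the denominator exceeds the bound:
a_0 = 1: 1/1  (≤ bound)
a_1 = 1: 2/1  (≤ bound)
a_2 = 1: 3/2  (≤ bound)
a_3 = 3: 11/7  (≤ bound)
a_4 = 1: 14/9  (> 8, stop)

11/7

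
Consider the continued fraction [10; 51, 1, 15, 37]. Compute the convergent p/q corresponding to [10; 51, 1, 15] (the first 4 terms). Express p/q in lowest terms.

8326/831

Starting at the tail and folding back:
Start with 15.
1 + 1/(15/1) = 1 + 1/15 = 16/15
51 + 1/(16/15) = 51 + 15/16 = 831/16
10 + 1/(831/16) = 10 + 16/831 = 8326/831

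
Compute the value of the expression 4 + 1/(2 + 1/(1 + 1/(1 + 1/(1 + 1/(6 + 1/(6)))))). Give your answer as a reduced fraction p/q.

1427/326

Build up convergents one term at a time:
a_0 = 4: 4/1
a_1 = 2: 9/2
a_2 = 1: 13/3
a_3 = 1: 22/5
a_4 = 1: 35/8
a_5 = 6: 232/53
a_6 = 6: 1427/326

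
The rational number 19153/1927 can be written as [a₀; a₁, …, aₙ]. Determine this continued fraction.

⌊19153/1927⌋ = 9, remainder 1810
⌊1927/1810⌋ = 1, remainder 117
⌊1810/117⌋ = 15, remainder 55
⌊117/55⌋ = 2, remainder 7
⌊55/7⌋ = 7, remainder 6
⌊7/6⌋ = 1, remainder 1
⌊6/1⌋ = 6, remainder 0

[9; 1, 15, 2, 7, 1, 6]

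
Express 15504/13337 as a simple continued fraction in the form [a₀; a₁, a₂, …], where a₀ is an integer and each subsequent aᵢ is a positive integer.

[1; 6, 6, 2, 7, 2, 10]

Apply division with remainder until the remainder is 0:
15504 = 1·13337 + 2167, so a_0 = 1
13337 = 6·2167 + 335, so a_1 = 6
2167 = 6·335 + 157, so a_2 = 6
335 = 2·157 + 21, so a_3 = 2
157 = 7·21 + 10, so a_4 = 7
21 = 2·10 + 1, so a_5 = 2
10 = 10·1 + 0, so a_6 = 10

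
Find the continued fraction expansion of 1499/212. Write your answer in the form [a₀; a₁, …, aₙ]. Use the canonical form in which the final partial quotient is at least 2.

1499 ÷ 212 → quotient 7, remainder 15
212 ÷ 15 → quotient 14, remainder 2
15 ÷ 2 → quotient 7, remainder 1
2 ÷ 1 → quotient 2, remainder 0

[7; 14, 7, 2]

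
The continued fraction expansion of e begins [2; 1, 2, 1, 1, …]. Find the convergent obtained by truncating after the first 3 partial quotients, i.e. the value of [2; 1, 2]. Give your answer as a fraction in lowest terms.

8/3

Build up convergents one term at a time:
a_0 = 2: 2/1
a_1 = 1: 3/1
a_2 = 2: 8/3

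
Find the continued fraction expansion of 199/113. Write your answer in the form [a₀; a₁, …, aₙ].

[1; 1, 3, 5, 2, 2]

199 ÷ 113 → quotient 1, remainder 86
113 ÷ 86 → quotient 1, remainder 27
86 ÷ 27 → quotient 3, remainder 5
27 ÷ 5 → quotient 5, remainder 2
5 ÷ 2 → quotient 2, remainder 1
2 ÷ 1 → quotient 2, remainder 0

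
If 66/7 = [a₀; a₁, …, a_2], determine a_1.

Apply division with remainder until the remainder is 0:
⌊66/7⌋ = 9, remainder 3
⌊7/3⌋ = 2, remainder 1

2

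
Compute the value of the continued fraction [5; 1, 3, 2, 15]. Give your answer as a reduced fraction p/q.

Collapse the nested fraction from the inside out:
Start with 15.
2 + 1/(15/1) = 2 + 1/15 = 31/15
3 + 1/(31/15) = 3 + 15/31 = 108/31
1 + 1/(108/31) = 1 + 31/108 = 139/108
5 + 1/(139/108) = 5 + 108/139 = 803/139

803/139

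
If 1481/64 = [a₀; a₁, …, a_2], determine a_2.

9

1481 = 23·64 + 9, so a_0 = 23
64 = 7·9 + 1, so a_1 = 7
9 = 9·1 + 0, so a_2 = 9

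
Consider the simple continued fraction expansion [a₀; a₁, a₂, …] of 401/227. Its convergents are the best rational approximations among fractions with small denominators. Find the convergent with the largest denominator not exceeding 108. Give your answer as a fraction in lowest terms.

53/30

List convergents until the denominator exceeds the bound:
a_0 = 1: 1/1  (≤ bound)
a_1 = 1: 2/1  (≤ bound)
a_2 = 3: 7/4  (≤ bound)
a_3 = 3: 23/13  (≤ bound)
a_4 = 1: 30/17  (≤ bound)
a_5 = 1: 53/30  (≤ bound)
a_6 = 7: 401/227  (> 108, stop)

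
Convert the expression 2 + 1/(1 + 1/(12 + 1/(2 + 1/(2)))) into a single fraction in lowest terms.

Start with 2.
2 + 1/(2/1) = 2 + 1/2 = 5/2
12 + 1/(5/2) = 12 + 2/5 = 62/5
1 + 1/(62/5) = 1 + 5/62 = 67/62
2 + 1/(67/62) = 2 + 62/67 = 196/67

196/67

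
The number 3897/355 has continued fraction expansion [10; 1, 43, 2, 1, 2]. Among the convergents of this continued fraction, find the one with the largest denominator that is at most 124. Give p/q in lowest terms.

977/89

a_0 = 10: 10/1  (≤ bound)
a_1 = 1: 11/1  (≤ bound)
a_2 = 43: 483/44  (≤ bound)
a_3 = 2: 977/89  (≤ bound)
a_4 = 1: 1460/133  (> 124, stop)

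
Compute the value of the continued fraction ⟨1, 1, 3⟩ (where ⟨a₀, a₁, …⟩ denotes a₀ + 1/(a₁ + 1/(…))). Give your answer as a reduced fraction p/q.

7/4

Start with 3.
1 + 1/(3/1) = 1 + 1/3 = 4/3
1 + 1/(4/3) = 1 + 3/4 = 7/4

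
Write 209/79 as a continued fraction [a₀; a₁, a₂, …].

[2; 1, 1, 1, 4, 1, 1, 2]

Apply division with remainder until the remainder is 0:
⌊209/79⌋ = 2, remainder 51
⌊79/51⌋ = 1, remainder 28
⌊51/28⌋ = 1, remainder 23
⌊28/23⌋ = 1, remainder 5
⌊23/5⌋ = 4, remainder 3
⌊5/3⌋ = 1, remainder 2
⌊3/2⌋ = 1, remainder 1
⌊2/1⌋ = 2, remainder 0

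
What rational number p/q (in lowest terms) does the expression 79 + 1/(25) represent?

Start with 25.
79 + 1/(25/1) = 79 + 1/25 = 1976/25

1976/25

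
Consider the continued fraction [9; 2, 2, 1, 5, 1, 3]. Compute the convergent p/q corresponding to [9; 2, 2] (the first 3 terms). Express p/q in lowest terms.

a_0 = 9: 9/1
a_1 = 2: 19/2
a_2 = 2: 47/5

47/5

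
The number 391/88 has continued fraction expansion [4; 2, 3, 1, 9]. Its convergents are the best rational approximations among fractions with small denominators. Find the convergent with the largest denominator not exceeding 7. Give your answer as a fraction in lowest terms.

31/7

List convergents until the denominator exceeds the bound:
a_0 = 4: 4/1  (≤ bound)
a_1 = 2: 9/2  (≤ bound)
a_2 = 3: 31/7  (≤ bound)
a_3 = 1: 40/9  (> 7, stop)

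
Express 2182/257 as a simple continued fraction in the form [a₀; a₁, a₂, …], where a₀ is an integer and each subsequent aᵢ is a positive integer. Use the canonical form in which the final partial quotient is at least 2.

2182 = 8·257 + 126, so a_0 = 8
257 = 2·126 + 5, so a_1 = 2
126 = 25·5 + 1, so a_2 = 25
5 = 5·1 + 0, so a_3 = 5

[8; 2, 25, 5]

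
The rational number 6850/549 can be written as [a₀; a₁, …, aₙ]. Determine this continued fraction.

6850 ÷ 549 → quotient 12, remainder 262
549 ÷ 262 → quotient 2, remainder 25
262 ÷ 25 → quotient 10, remainder 12
25 ÷ 12 → quotient 2, remainder 1
12 ÷ 1 → quotient 12, remainder 0

[12; 2, 10, 2, 12]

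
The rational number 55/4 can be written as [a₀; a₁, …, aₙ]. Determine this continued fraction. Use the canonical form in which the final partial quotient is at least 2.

55 ÷ 4 → quotient 13, remainder 3
4 ÷ 3 → quotient 1, remainder 1
3 ÷ 1 → quotient 3, remainder 0

[13; 1, 3]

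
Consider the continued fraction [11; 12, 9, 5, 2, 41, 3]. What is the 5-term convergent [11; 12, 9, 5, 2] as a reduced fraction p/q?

a_0 = 11: 11/1
a_1 = 12: 133/12
a_2 = 9: 1208/109
a_3 = 5: 6173/557
a_4 = 2: 13554/1223

13554/1223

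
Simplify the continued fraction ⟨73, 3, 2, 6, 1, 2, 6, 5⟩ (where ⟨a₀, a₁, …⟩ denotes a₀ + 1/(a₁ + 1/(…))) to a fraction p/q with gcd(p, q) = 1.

357575/4879

Work from the innermost term outward:
Start with 5.
6 + 1/(5/1) = 6 + 1/5 = 31/5
2 + 1/(31/5) = 2 + 5/31 = 67/31
1 + 1/(67/31) = 1 + 31/67 = 98/67
6 + 1/(98/67) = 6 + 67/98 = 655/98
2 + 1/(655/98) = 2 + 98/655 = 1408/655
3 + 1/(1408/655) = 3 + 655/1408 = 4879/1408
73 + 1/(4879/1408) = 73 + 1408/4879 = 357575/4879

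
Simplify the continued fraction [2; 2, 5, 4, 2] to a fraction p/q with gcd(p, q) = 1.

253/103

a_0 = 2: 2/1
a_1 = 2: 5/2
a_2 = 5: 27/11
a_3 = 4: 113/46
a_4 = 2: 253/103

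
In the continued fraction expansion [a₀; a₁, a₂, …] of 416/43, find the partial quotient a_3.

⌊416/43⌋ = 9, remainder 29
⌊43/29⌋ = 1, remainder 14
⌊29/14⌋ = 2, remainder 1
⌊14/1⌋ = 14, remainder 0

14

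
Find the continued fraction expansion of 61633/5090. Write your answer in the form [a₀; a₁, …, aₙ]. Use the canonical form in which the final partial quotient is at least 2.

[12; 9, 4, 1, 8, 2, 2, 2]

Repeatedly divide and take the remainder:
⌊61633/5090⌋ = 12, remainder 553
⌊5090/553⌋ = 9, remainder 113
⌊553/113⌋ = 4, remainder 101
⌊113/101⌋ = 1, remainder 12
⌊101/12⌋ = 8, remainder 5
⌊12/5⌋ = 2, remainder 2
⌊5/2⌋ = 2, remainder 1
⌊2/1⌋ = 2, remainder 0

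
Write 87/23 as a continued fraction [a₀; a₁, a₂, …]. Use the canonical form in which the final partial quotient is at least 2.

87 ÷ 23 → quotient 3, remainder 18
23 ÷ 18 → quotient 1, remainder 5
18 ÷ 5 → quotient 3, remainder 3
5 ÷ 3 → quotient 1, remainder 2
3 ÷ 2 → quotient 1, remainder 1
2 ÷ 1 → quotient 2, remainder 0

[3; 1, 3, 1, 1, 2]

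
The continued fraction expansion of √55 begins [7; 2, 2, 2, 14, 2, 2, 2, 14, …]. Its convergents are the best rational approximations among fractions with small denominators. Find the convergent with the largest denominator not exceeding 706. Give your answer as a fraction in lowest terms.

a_0 = 7: 7/1  (≤ bound)
a_1 = 2: 15/2  (≤ bound)
a_2 = 2: 37/5  (≤ bound)
a_3 = 2: 89/12  (≤ bound)
a_4 = 14: 1283/173  (≤ bound)
a_5 = 2: 2655/358  (≤ bound)
a_6 = 2: 6593/889  (> 706, stop)

2655/358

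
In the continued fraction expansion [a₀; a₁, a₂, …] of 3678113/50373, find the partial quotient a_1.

3678113 ÷ 50373 → quotient 73, remainder 884
50373 ÷ 884 → quotient 56, remainder 869

56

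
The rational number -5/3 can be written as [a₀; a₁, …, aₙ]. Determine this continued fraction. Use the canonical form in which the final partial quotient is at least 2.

[-2; 3]

⌊-5/3⌋ = -2, remainder 1
⌊3/1⌋ = 3, remainder 0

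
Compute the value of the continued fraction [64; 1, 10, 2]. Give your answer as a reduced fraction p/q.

Build up convergents one term at a time:
a_0 = 64: 64/1
a_1 = 1: 65/1
a_2 = 10: 714/11
a_3 = 2: 1493/23

1493/23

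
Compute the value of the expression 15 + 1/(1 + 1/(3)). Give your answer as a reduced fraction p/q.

63/4

a_0 = 15: 15/1
a_1 = 1: 16/1
a_2 = 3: 63/4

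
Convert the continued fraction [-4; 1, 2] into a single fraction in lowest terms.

Collapse the nested fraction from the inside out:
Start with 2.
1 + 1/(2/1) = 1 + 1/2 = 3/2
-4 + 1/(3/2) = -4 + 2/3 = -10/3

-10/3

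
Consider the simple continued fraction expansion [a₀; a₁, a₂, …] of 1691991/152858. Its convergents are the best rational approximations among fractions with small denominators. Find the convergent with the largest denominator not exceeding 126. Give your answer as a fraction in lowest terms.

321/29

a_0 = 11: 11/1  (≤ bound)
a_1 = 14: 155/14  (≤ bound)
a_2 = 2: 321/29  (≤ bound)
a_3 = 15: 4970/449  (> 126, stop)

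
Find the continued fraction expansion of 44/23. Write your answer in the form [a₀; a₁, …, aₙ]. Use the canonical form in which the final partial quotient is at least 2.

44 ÷ 23 → quotient 1, remainder 21
23 ÷ 21 → quotient 1, remainder 2
21 ÷ 2 → quotient 10, remainder 1
2 ÷ 1 → quotient 2, remainder 0

[1; 1, 10, 2]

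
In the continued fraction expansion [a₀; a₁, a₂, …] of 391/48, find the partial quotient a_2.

1

Apply division with remainder until the remainder is 0:
⌊391/48⌋ = 8, remainder 7
⌊48/7⌋ = 6, remainder 6
⌊7/6⌋ = 1, remainder 1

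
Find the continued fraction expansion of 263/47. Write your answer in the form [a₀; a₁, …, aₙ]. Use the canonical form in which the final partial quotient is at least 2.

[5; 1, 1, 2, 9]

263 = 5·47 + 28, so a_0 = 5
47 = 1·28 + 19, so a_1 = 1
28 = 1·19 + 9, so a_2 = 1
19 = 2·9 + 1, so a_3 = 2
9 = 9·1 + 0, so a_4 = 9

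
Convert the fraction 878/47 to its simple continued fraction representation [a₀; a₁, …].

[18; 1, 2, 7, 2]

Run the Euclidean algorithm, recording each quotient:
⌊878/47⌋ = 18, remainder 32
⌊47/32⌋ = 1, remainder 15
⌊32/15⌋ = 2, remainder 2
⌊15/2⌋ = 7, remainder 1
⌊2/1⌋ = 2, remainder 0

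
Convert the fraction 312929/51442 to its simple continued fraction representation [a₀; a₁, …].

[6; 12, 36, 4, 14, 2]

Repeatedly divide and take the remainder:
⌊312929/51442⌋ = 6, remainder 4277
⌊51442/4277⌋ = 12, remainder 118
⌊4277/118⌋ = 36, remainder 29
⌊118/29⌋ = 4, remainder 2
⌊29/2⌋ = 14, remainder 1
⌊2/1⌋ = 2, remainder 0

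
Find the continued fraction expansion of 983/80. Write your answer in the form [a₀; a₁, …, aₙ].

[12; 3, 2, 11]

⌊983/80⌋ = 12, remainder 23
⌊80/23⌋ = 3, remainder 11
⌊23/11⌋ = 2, remainder 1
⌊11/1⌋ = 11, remainder 0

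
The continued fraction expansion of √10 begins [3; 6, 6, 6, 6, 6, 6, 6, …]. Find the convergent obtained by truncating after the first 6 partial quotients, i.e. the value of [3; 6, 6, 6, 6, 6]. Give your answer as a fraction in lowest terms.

27379/8658

Collapse the nested fraction from the inside out:
Start with 6.
6 + 1/(6/1) = 6 + 1/6 = 37/6
6 + 1/(37/6) = 6 + 6/37 = 228/37
6 + 1/(228/37) = 6 + 37/228 = 1405/228
6 + 1/(1405/228) = 6 + 228/1405 = 8658/1405
3 + 1/(8658/1405) = 3 + 1405/8658 = 27379/8658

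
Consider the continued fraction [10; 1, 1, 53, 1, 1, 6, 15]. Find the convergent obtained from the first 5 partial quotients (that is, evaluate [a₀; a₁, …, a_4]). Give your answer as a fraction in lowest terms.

Start with 1.
53 + 1/(1/1) = 53 + 1/1 = 54/1
1 + 1/(54/1) = 1 + 1/54 = 55/54
1 + 1/(55/54) = 1 + 54/55 = 109/55
10 + 1/(109/55) = 10 + 55/109 = 1145/109

1145/109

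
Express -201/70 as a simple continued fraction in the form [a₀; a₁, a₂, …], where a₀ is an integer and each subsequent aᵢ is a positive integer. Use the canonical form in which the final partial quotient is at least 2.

Apply division with remainder until the remainder is 0:
-201 = -3·70 + 9, so a_0 = -3
70 = 7·9 + 7, so a_1 = 7
9 = 1·7 + 2, so a_2 = 1
7 = 3·2 + 1, so a_3 = 3
2 = 2·1 + 0, so a_4 = 2

[-3; 7, 1, 3, 2]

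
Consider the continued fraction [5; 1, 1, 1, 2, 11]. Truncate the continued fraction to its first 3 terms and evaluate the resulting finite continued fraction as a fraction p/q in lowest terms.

Use the convergent recurrence hₖ = aₖ·hₖ₋₁ + hₖ₋₂ (and likewise for the denominators kₖ):
a_0 = 5: 5/1
a_1 = 1: 6/1
a_2 = 1: 11/2

11/2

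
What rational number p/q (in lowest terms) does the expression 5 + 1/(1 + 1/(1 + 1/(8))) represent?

Start with 8.
1 + 1/(8/1) = 1 + 1/8 = 9/8
1 + 1/(9/8) = 1 + 8/9 = 17/9
5 + 1/(17/9) = 5 + 9/17 = 94/17

94/17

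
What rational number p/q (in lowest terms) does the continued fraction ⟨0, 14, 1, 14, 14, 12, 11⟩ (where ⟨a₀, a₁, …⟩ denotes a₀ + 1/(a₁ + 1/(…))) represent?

Start with 11.
12 + 1/(11/1) = 12 + 1/11 = 133/11
14 + 1/(133/11) = 14 + 11/133 = 1873/133
14 + 1/(1873/133) = 14 + 133/1873 = 26355/1873
1 + 1/(26355/1873) = 1 + 1873/26355 = 28228/26355
14 + 1/(28228/26355) = 14 + 26355/28228 = 421547/28228
0 + 1/(421547/28228) = 0 + 28228/421547 = 28228/421547

28228/421547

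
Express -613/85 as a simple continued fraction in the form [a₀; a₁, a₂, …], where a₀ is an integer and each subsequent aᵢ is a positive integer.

Apply division with remainder until the remainder is 0:
-613 = -8·85 + 67, so a_0 = -8
85 = 1·67 + 18, so a_1 = 1
67 = 3·18 + 13, so a_2 = 3
18 = 1·13 + 5, so a_3 = 1
13 = 2·5 + 3, so a_4 = 2
5 = 1·3 + 2, so a_5 = 1
3 = 1·2 + 1, so a_6 = 1
2 = 2·1 + 0, so a_7 = 2

[-8; 1, 3, 1, 2, 1, 1, 2]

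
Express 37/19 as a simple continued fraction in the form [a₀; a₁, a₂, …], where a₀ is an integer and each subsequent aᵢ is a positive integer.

37 = 1·19 + 18, so a_0 = 1
19 = 1·18 + 1, so a_1 = 1
18 = 18·1 + 0, so a_2 = 18

[1; 1, 18]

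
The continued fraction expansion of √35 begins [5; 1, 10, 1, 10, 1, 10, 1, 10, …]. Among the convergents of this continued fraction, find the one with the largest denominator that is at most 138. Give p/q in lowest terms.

a_0 = 5: 5/1  (≤ bound)
a_1 = 1: 6/1  (≤ bound)
a_2 = 10: 65/11  (≤ bound)
a_3 = 1: 71/12  (≤ bound)
a_4 = 10: 775/131  (≤ bound)
a_5 = 1: 846/143  (> 138, stop)

775/131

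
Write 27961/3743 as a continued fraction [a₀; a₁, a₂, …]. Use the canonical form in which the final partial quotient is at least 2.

⌊27961/3743⌋ = 7, remainder 1760
⌊3743/1760⌋ = 2, remainder 223
⌊1760/223⌋ = 7, remainder 199
⌊223/199⌋ = 1, remainder 24
⌊199/24⌋ = 8, remainder 7
⌊24/7⌋ = 3, remainder 3
⌊7/3⌋ = 2, remainder 1
⌊3/1⌋ = 3, remainder 0

[7; 2, 7, 1, 8, 3, 2, 3]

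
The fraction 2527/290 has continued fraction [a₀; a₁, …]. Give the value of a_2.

2527 ÷ 290 → quotient 8, remainder 207
290 ÷ 207 → quotient 1, remainder 83
207 ÷ 83 → quotient 2, remainder 41

2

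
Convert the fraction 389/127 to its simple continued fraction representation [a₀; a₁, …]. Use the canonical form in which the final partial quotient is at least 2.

Repeatedly divide and take the remainder:
389 = 3·127 + 8, so a_0 = 3
127 = 15·8 + 7, so a_1 = 15
8 = 1·7 + 1, so a_2 = 1
7 = 7·1 + 0, so a_3 = 7

[3; 15, 1, 7]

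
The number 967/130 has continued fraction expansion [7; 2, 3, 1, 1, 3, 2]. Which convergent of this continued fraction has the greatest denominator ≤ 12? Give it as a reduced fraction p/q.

67/9

List convergents until the denominator exceeds the bound:
a_0 = 7: 7/1  (≤ bound)
a_1 = 2: 15/2  (≤ bound)
a_2 = 3: 52/7  (≤ bound)
a_3 = 1: 67/9  (≤ bound)
a_4 = 1: 119/16  (> 12, stop)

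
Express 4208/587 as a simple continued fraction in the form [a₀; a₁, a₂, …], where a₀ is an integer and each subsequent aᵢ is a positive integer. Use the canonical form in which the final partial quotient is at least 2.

[7; 5, 1, 13, 7]

Run the Euclidean algorithm, recording each quotient:
⌊4208/587⌋ = 7, remainder 99
⌊587/99⌋ = 5, remainder 92
⌊99/92⌋ = 1, remainder 7
⌊92/7⌋ = 13, remainder 1
⌊7/1⌋ = 7, remainder 0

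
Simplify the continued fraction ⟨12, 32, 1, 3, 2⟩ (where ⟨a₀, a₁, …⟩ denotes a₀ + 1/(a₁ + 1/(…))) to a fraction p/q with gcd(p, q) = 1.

a_0 = 12: 12/1
a_1 = 32: 385/32
a_2 = 1: 397/33
a_3 = 3: 1576/131
a_4 = 2: 3549/295

3549/295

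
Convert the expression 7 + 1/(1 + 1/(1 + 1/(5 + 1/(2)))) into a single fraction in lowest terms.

181/24

a_0 = 7: 7/1
a_1 = 1: 8/1
a_2 = 1: 15/2
a_3 = 5: 83/11
a_4 = 2: 181/24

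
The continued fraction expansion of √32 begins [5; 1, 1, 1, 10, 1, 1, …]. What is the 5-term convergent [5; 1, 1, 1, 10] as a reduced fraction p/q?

181/32

Start with 10.
1 + 1/(10/1) = 1 + 1/10 = 11/10
1 + 1/(11/10) = 1 + 10/11 = 21/11
1 + 1/(21/11) = 1 + 11/21 = 32/21
5 + 1/(32/21) = 5 + 21/32 = 181/32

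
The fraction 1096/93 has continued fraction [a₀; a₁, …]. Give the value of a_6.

6

1096 = 11·93 + 73, so a_0 = 11
93 = 1·73 + 20, so a_1 = 1
73 = 3·20 + 13, so a_2 = 3
20 = 1·13 + 7, so a_3 = 1
13 = 1·7 + 6, so a_4 = 1
7 = 1·6 + 1, so a_5 = 1
6 = 6·1 + 0, so a_6 = 6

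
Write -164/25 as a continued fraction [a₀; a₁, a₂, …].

-164 ÷ 25 → quotient -7, remainder 11
25 ÷ 11 → quotient 2, remainder 3
11 ÷ 3 → quotient 3, remainder 2
3 ÷ 2 → quotient 1, remainder 1
2 ÷ 1 → quotient 2, remainder 0

[-7; 2, 3, 1, 2]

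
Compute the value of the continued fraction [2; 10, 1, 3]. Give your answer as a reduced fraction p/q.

Starting at the tail and folding back:
Start with 3.
1 + 1/(3/1) = 1 + 1/3 = 4/3
10 + 1/(4/3) = 10 + 3/4 = 43/4
2 + 1/(43/4) = 2 + 4/43 = 90/43

90/43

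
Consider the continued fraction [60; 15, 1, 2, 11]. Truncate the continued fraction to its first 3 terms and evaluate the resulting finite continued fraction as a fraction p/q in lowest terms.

961/16

Collapse the nested fraction from the inside out:
Start with 1.
15 + 1/(1/1) = 15 + 1/1 = 16/1
60 + 1/(16/1) = 60 + 1/16 = 961/16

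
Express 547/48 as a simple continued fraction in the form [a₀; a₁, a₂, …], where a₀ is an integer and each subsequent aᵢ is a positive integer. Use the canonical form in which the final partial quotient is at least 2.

⌊547/48⌋ = 11, remainder 19
⌊48/19⌋ = 2, remainder 10
⌊19/10⌋ = 1, remainder 9
⌊10/9⌋ = 1, remainder 1
⌊9/1⌋ = 9, remainder 0

[11; 2, 1, 1, 9]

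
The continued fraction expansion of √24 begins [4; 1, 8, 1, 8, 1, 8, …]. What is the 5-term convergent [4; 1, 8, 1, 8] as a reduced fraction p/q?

436/89

Work from the innermost term outward:
Start with 8.
1 + 1/(8/1) = 1 + 1/8 = 9/8
8 + 1/(9/8) = 8 + 8/9 = 80/9
1 + 1/(80/9) = 1 + 9/80 = 89/80
4 + 1/(89/80) = 4 + 80/89 = 436/89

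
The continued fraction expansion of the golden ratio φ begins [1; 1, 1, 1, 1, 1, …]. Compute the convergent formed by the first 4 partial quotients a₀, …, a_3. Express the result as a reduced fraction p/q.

a_0 = 1: 1/1
a_1 = 1: 2/1
a_2 = 1: 3/2
a_3 = 1: 5/3

5/3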